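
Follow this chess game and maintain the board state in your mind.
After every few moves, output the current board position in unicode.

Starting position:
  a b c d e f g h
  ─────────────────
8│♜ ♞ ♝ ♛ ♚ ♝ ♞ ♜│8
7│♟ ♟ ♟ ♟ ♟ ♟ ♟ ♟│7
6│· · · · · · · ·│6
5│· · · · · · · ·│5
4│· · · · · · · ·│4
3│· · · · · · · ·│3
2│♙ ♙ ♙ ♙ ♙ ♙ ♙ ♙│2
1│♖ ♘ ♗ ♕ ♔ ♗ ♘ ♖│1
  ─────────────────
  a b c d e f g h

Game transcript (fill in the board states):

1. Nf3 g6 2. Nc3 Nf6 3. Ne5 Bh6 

  a b c d e f g h
  ─────────────────
8│♜ ♞ ♝ ♛ ♚ · · ♜│8
7│♟ ♟ ♟ ♟ ♟ ♟ · ♟│7
6│· · · · · ♞ ♟ ♝│6
5│· · · · ♘ · · ·│5
4│· · · · · · · ·│4
3│· · ♘ · · · · ·│3
2│♙ ♙ ♙ ♙ ♙ ♙ ♙ ♙│2
1│♖ · ♗ ♕ ♔ ♗ · ♖│1
  ─────────────────
  a b c d e f g h

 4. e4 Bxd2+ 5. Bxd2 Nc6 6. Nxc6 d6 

  a b c d e f g h
  ─────────────────
8│♜ · ♝ ♛ ♚ · · ♜│8
7│♟ ♟ ♟ · ♟ ♟ · ♟│7
6│· · ♘ ♟ · ♞ ♟ ·│6
5│· · · · · · · ·│5
4│· · · · ♙ · · ·│4
3│· · ♘ · · · · ·│3
2│♙ ♙ ♙ ♗ · ♙ ♙ ♙│2
1│♖ · · ♕ ♔ ♗ · ♖│1
  ─────────────────
  a b c d e f g h

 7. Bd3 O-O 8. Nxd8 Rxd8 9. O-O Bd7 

  a b c d e f g h
  ─────────────────
8│♜ · · ♜ · · ♚ ·│8
7│♟ ♟ ♟ ♝ ♟ ♟ · ♟│7
6│· · · ♟ · ♞ ♟ ·│6
5│· · · · · · · ·│5
4│· · · · ♙ · · ·│4
3│· · ♘ ♗ · · · ·│3
2│♙ ♙ ♙ ♗ · ♙ ♙ ♙│2
1│♖ · · ♕ · ♖ ♔ ·│1
  ─────────────────
  a b c d e f g h

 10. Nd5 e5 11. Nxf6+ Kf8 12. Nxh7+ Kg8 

  a b c d e f g h
  ─────────────────
8│♜ · · ♜ · · ♚ ·│8
7│♟ ♟ ♟ ♝ · ♟ · ♘│7
6│· · · ♟ · · ♟ ·│6
5│· · · · ♟ · · ·│5
4│· · · · ♙ · · ·│4
3│· · · ♗ · · · ·│3
2│♙ ♙ ♙ ♗ · ♙ ♙ ♙│2
1│♖ · · ♕ · ♖ ♔ ·│1
  ─────────────────
  a b c d e f g h

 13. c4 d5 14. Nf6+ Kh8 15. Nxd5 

  a b c d e f g h
  ─────────────────
8│♜ · · ♜ · · · ♚│8
7│♟ ♟ ♟ ♝ · ♟ · ·│7
6│· · · · · · ♟ ·│6
5│· · · ♘ ♟ · · ·│5
4│· · ♙ · ♙ · · ·│4
3│· · · ♗ · · · ·│3
2│♙ ♙ · ♗ · ♙ ♙ ♙│2
1│♖ · · ♕ · ♖ ♔ ·│1
  ─────────────────
  a b c d e f g h


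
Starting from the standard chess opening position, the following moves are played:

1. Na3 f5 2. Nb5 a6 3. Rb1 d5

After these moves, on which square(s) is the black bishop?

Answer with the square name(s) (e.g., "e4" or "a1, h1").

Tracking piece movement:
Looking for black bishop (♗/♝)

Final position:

  a b c d e f g h
  ─────────────────
8│♜ ♞ ♝ ♛ ♚ ♝ ♞ ♜│8
7│· ♟ ♟ · ♟ · ♟ ♟│7
6│♟ · · · · · · ·│6
5│· ♘ · ♟ · ♟ · ·│5
4│· · · · · · · ·│4
3│· · · · · · · ·│3
2│♙ ♙ ♙ ♙ ♙ ♙ ♙ ♙│2
1│· ♖ ♗ ♕ ♔ ♗ ♘ ♖│1
  ─────────────────
  a b c d e f g h


c8, f8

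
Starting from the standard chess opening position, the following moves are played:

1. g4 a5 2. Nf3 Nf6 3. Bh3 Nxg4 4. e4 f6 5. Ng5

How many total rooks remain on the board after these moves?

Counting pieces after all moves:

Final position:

  a b c d e f g h
  ─────────────────
8│♜ ♞ ♝ ♛ ♚ ♝ · ♜│8
7│· ♟ ♟ ♟ ♟ · ♟ ♟│7
6│· · · · · ♟ · ·│6
5│♟ · · · · · ♘ ·│5
4│· · · · ♙ · ♞ ·│4
3│· · · · · · · ♗│3
2│♙ ♙ ♙ ♙ · ♙ · ♙│2
1│♖ ♘ ♗ ♕ ♔ · · ♖│1
  ─────────────────
  a b c d e f g h


4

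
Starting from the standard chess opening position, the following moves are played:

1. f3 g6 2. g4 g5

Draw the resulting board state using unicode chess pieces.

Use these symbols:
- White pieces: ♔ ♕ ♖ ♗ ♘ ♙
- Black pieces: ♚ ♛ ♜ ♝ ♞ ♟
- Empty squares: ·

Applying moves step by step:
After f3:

♜ ♞ ♝ ♛ ♚ ♝ ♞ ♜
♟ ♟ ♟ ♟ ♟ ♟ ♟ ♟
· · · · · · · ·
· · · · · · · ·
· · · · · · · ·
· · · · · ♙ · ·
♙ ♙ ♙ ♙ ♙ · ♙ ♙
♖ ♘ ♗ ♕ ♔ ♗ ♘ ♖


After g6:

♜ ♞ ♝ ♛ ♚ ♝ ♞ ♜
♟ ♟ ♟ ♟ ♟ ♟ · ♟
· · · · · · ♟ ·
· · · · · · · ·
· · · · · · · ·
· · · · · ♙ · ·
♙ ♙ ♙ ♙ ♙ · ♙ ♙
♖ ♘ ♗ ♕ ♔ ♗ ♘ ♖


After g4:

♜ ♞ ♝ ♛ ♚ ♝ ♞ ♜
♟ ♟ ♟ ♟ ♟ ♟ · ♟
· · · · · · ♟ ·
· · · · · · · ·
· · · · · · ♙ ·
· · · · · ♙ · ·
♙ ♙ ♙ ♙ ♙ · · ♙
♖ ♘ ♗ ♕ ♔ ♗ ♘ ♖


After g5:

♜ ♞ ♝ ♛ ♚ ♝ ♞ ♜
♟ ♟ ♟ ♟ ♟ ♟ · ♟
· · · · · · · ·
· · · · · · ♟ ·
· · · · · · ♙ ·
· · · · · ♙ · ·
♙ ♙ ♙ ♙ ♙ · · ♙
♖ ♘ ♗ ♕ ♔ ♗ ♘ ♖



  a b c d e f g h
  ─────────────────
8│♜ ♞ ♝ ♛ ♚ ♝ ♞ ♜│8
7│♟ ♟ ♟ ♟ ♟ ♟ · ♟│7
6│· · · · · · · ·│6
5│· · · · · · ♟ ·│5
4│· · · · · · ♙ ·│4
3│· · · · · ♙ · ·│3
2│♙ ♙ ♙ ♙ ♙ · · ♙│2
1│♖ ♘ ♗ ♕ ♔ ♗ ♘ ♖│1
  ─────────────────
  a b c d e f g h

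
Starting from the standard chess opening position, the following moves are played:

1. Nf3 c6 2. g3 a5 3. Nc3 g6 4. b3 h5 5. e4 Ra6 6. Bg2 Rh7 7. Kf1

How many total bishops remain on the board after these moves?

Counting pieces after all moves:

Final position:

  a b c d e f g h
  ─────────────────
8│· ♞ ♝ ♛ ♚ ♝ ♞ ·│8
7│· ♟ · ♟ ♟ ♟ · ♜│7
6│♜ · ♟ · · · ♟ ·│6
5│♟ · · · · · · ♟│5
4│· · · · ♙ · · ·│4
3│· ♙ ♘ · · ♘ ♙ ·│3
2│♙ · ♙ ♙ · ♙ ♗ ♙│2
1│♖ · ♗ ♕ · ♔ · ♖│1
  ─────────────────
  a b c d e f g h


4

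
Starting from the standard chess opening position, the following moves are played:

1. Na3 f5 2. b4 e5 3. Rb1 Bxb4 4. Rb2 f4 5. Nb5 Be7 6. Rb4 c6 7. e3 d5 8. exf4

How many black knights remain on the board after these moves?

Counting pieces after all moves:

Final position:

  a b c d e f g h
  ─────────────────
8│♜ ♞ ♝ ♛ ♚ · ♞ ♜│8
7│♟ ♟ · · ♝ · ♟ ♟│7
6│· · ♟ · · · · ·│6
5│· ♘ · ♟ ♟ · · ·│5
4│· ♖ · · · ♙ · ·│4
3│· · · · · · · ·│3
2│♙ · ♙ ♙ · ♙ ♙ ♙│2
1│· · ♗ ♕ ♔ ♗ ♘ ♖│1
  ─────────────────
  a b c d e f g h


2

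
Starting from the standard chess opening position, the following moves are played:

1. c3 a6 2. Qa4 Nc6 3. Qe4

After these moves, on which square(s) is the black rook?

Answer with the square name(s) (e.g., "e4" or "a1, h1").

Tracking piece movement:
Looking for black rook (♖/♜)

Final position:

  a b c d e f g h
  ─────────────────
8│♜ · ♝ ♛ ♚ ♝ ♞ ♜│8
7│· ♟ ♟ ♟ ♟ ♟ ♟ ♟│7
6│♟ · ♞ · · · · ·│6
5│· · · · · · · ·│5
4│· · · · ♕ · · ·│4
3│· · ♙ · · · · ·│3
2│♙ ♙ · ♙ ♙ ♙ ♙ ♙│2
1│♖ ♘ ♗ · ♔ ♗ ♘ ♖│1
  ─────────────────
  a b c d e f g h


a8, h8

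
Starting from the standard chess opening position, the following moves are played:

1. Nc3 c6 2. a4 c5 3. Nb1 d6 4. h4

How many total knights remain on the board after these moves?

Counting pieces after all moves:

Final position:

  a b c d e f g h
  ─────────────────
8│♜ ♞ ♝ ♛ ♚ ♝ ♞ ♜│8
7│♟ ♟ · · ♟ ♟ ♟ ♟│7
6│· · · ♟ · · · ·│6
5│· · ♟ · · · · ·│5
4│♙ · · · · · · ♙│4
3│· · · · · · · ·│3
2│· ♙ ♙ ♙ ♙ ♙ ♙ ·│2
1│♖ ♘ ♗ ♕ ♔ ♗ ♘ ♖│1
  ─────────────────
  a b c d e f g h


4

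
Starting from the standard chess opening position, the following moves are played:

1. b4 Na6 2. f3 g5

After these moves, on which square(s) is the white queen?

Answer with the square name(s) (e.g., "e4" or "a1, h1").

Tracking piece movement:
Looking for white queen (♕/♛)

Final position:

  a b c d e f g h
  ─────────────────
8│♜ · ♝ ♛ ♚ ♝ ♞ ♜│8
7│♟ ♟ ♟ ♟ ♟ ♟ · ♟│7
6│♞ · · · · · · ·│6
5│· · · · · · ♟ ·│5
4│· ♙ · · · · · ·│4
3│· · · · · ♙ · ·│3
2│♙ · ♙ ♙ ♙ · ♙ ♙│2
1│♖ ♘ ♗ ♕ ♔ ♗ ♘ ♖│1
  ─────────────────
  a b c d e f g h


d1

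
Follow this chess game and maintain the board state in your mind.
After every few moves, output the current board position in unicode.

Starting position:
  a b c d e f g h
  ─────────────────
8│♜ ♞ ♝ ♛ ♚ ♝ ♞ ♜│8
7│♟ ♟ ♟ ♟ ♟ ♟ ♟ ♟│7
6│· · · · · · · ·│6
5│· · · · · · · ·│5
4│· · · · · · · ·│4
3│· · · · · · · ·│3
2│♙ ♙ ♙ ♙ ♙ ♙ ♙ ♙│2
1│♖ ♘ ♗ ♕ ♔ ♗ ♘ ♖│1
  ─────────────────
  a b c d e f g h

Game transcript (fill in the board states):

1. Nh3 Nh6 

  a b c d e f g h
  ─────────────────
8│♜ ♞ ♝ ♛ ♚ ♝ · ♜│8
7│♟ ♟ ♟ ♟ ♟ ♟ ♟ ♟│7
6│· · · · · · · ♞│6
5│· · · · · · · ·│5
4│· · · · · · · ·│4
3│· · · · · · · ♘│3
2│♙ ♙ ♙ ♙ ♙ ♙ ♙ ♙│2
1│♖ ♘ ♗ ♕ ♔ ♗ · ♖│1
  ─────────────────
  a b c d e f g h

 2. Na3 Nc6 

  a b c d e f g h
  ─────────────────
8│♜ · ♝ ♛ ♚ ♝ · ♜│8
7│♟ ♟ ♟ ♟ ♟ ♟ ♟ ♟│7
6│· · ♞ · · · · ♞│6
5│· · · · · · · ·│5
4│· · · · · · · ·│4
3│♘ · · · · · · ♘│3
2│♙ ♙ ♙ ♙ ♙ ♙ ♙ ♙│2
1│♖ · ♗ ♕ ♔ ♗ · ♖│1
  ─────────────────
  a b c d e f g h

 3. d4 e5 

  a b c d e f g h
  ─────────────────
8│♜ · ♝ ♛ ♚ ♝ · ♜│8
7│♟ ♟ ♟ ♟ · ♟ ♟ ♟│7
6│· · ♞ · · · · ♞│6
5│· · · · ♟ · · ·│5
4│· · · ♙ · · · ·│4
3│♘ · · · · · · ♘│3
2│♙ ♙ ♙ · ♙ ♙ ♙ ♙│2
1│♖ · ♗ ♕ ♔ ♗ · ♖│1
  ─────────────────
  a b c d e f g h

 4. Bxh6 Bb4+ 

  a b c d e f g h
  ─────────────────
8│♜ · ♝ ♛ ♚ · · ♜│8
7│♟ ♟ ♟ ♟ · ♟ ♟ ♟│7
6│· · ♞ · · · · ♗│6
5│· · · · ♟ · · ·│5
4│· ♝ · ♙ · · · ·│4
3│♘ · · · · · · ♘│3
2│♙ ♙ ♙ · ♙ ♙ ♙ ♙│2
1│♖ · · ♕ ♔ ♗ · ♖│1
  ─────────────────
  a b c d e f g h

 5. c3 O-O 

  a b c d e f g h
  ─────────────────
8│♜ · ♝ ♛ · ♜ ♚ ·│8
7│♟ ♟ ♟ ♟ · ♟ ♟ ♟│7
6│· · ♞ · · · · ♗│6
5│· · · · ♟ · · ·│5
4│· ♝ · ♙ · · · ·│4
3│♘ · ♙ · · · · ♘│3
2│♙ ♙ · · ♙ ♙ ♙ ♙│2
1│♖ · · ♕ ♔ ♗ · ♖│1
  ─────────────────
  a b c d e f g h



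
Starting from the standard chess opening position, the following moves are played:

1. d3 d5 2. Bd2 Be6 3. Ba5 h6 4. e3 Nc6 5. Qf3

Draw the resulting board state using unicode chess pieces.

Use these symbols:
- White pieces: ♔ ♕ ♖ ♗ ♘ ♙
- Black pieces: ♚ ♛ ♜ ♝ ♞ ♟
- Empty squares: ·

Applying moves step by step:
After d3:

♜ ♞ ♝ ♛ ♚ ♝ ♞ ♜
♟ ♟ ♟ ♟ ♟ ♟ ♟ ♟
· · · · · · · ·
· · · · · · · ·
· · · · · · · ·
· · · ♙ · · · ·
♙ ♙ ♙ · ♙ ♙ ♙ ♙
♖ ♘ ♗ ♕ ♔ ♗ ♘ ♖


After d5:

♜ ♞ ♝ ♛ ♚ ♝ ♞ ♜
♟ ♟ ♟ · ♟ ♟ ♟ ♟
· · · · · · · ·
· · · ♟ · · · ·
· · · · · · · ·
· · · ♙ · · · ·
♙ ♙ ♙ · ♙ ♙ ♙ ♙
♖ ♘ ♗ ♕ ♔ ♗ ♘ ♖


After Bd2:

♜ ♞ ♝ ♛ ♚ ♝ ♞ ♜
♟ ♟ ♟ · ♟ ♟ ♟ ♟
· · · · · · · ·
· · · ♟ · · · ·
· · · · · · · ·
· · · ♙ · · · ·
♙ ♙ ♙ ♗ ♙ ♙ ♙ ♙
♖ ♘ · ♕ ♔ ♗ ♘ ♖


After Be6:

♜ ♞ · ♛ ♚ ♝ ♞ ♜
♟ ♟ ♟ · ♟ ♟ ♟ ♟
· · · · ♝ · · ·
· · · ♟ · · · ·
· · · · · · · ·
· · · ♙ · · · ·
♙ ♙ ♙ ♗ ♙ ♙ ♙ ♙
♖ ♘ · ♕ ♔ ♗ ♘ ♖


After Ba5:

♜ ♞ · ♛ ♚ ♝ ♞ ♜
♟ ♟ ♟ · ♟ ♟ ♟ ♟
· · · · ♝ · · ·
♗ · · ♟ · · · ·
· · · · · · · ·
· · · ♙ · · · ·
♙ ♙ ♙ · ♙ ♙ ♙ ♙
♖ ♘ · ♕ ♔ ♗ ♘ ♖


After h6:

♜ ♞ · ♛ ♚ ♝ ♞ ♜
♟ ♟ ♟ · ♟ ♟ ♟ ·
· · · · ♝ · · ♟
♗ · · ♟ · · · ·
· · · · · · · ·
· · · ♙ · · · ·
♙ ♙ ♙ · ♙ ♙ ♙ ♙
♖ ♘ · ♕ ♔ ♗ ♘ ♖


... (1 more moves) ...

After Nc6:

♜ · · ♛ ♚ ♝ ♞ ♜
♟ ♟ ♟ · ♟ ♟ ♟ ·
· · ♞ · ♝ · · ♟
♗ · · ♟ · · · ·
· · · · · · · ·
· · · ♙ ♙ · · ·
♙ ♙ ♙ · · ♙ ♙ ♙
♖ ♘ · ♕ ♔ ♗ ♘ ♖


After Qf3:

♜ · · ♛ ♚ ♝ ♞ ♜
♟ ♟ ♟ · ♟ ♟ ♟ ·
· · ♞ · ♝ · · ♟
♗ · · ♟ · · · ·
· · · · · · · ·
· · · ♙ ♙ ♕ · ·
♙ ♙ ♙ · · ♙ ♙ ♙
♖ ♘ · · ♔ ♗ ♘ ♖



  a b c d e f g h
  ─────────────────
8│♜ · · ♛ ♚ ♝ ♞ ♜│8
7│♟ ♟ ♟ · ♟ ♟ ♟ ·│7
6│· · ♞ · ♝ · · ♟│6
5│♗ · · ♟ · · · ·│5
4│· · · · · · · ·│4
3│· · · ♙ ♙ ♕ · ·│3
2│♙ ♙ ♙ · · ♙ ♙ ♙│2
1│♖ ♘ · · ♔ ♗ ♘ ♖│1
  ─────────────────
  a b c d e f g h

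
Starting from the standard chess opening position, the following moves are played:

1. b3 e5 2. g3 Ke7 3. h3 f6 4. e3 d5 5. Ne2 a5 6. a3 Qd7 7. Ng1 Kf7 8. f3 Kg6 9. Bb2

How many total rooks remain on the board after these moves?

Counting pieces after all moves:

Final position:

  a b c d e f g h
  ─────────────────
8│♜ ♞ ♝ · · ♝ ♞ ♜│8
7│· ♟ ♟ ♛ · · ♟ ♟│7
6│· · · · · ♟ ♚ ·│6
5│♟ · · ♟ ♟ · · ·│5
4│· · · · · · · ·│4
3│♙ ♙ · · ♙ ♙ ♙ ♙│3
2│· ♗ ♙ ♙ · · · ·│2
1│♖ ♘ · ♕ ♔ ♗ ♘ ♖│1
  ─────────────────
  a b c d e f g h


4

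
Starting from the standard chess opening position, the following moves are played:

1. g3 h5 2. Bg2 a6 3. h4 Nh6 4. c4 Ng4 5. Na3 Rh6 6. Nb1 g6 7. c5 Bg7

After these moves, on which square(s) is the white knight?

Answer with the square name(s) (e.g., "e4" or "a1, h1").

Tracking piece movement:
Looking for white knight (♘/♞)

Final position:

  a b c d e f g h
  ─────────────────
8│♜ ♞ ♝ ♛ ♚ · · ·│8
7│· ♟ ♟ ♟ ♟ ♟ ♝ ·│7
6│♟ · · · · · ♟ ♜│6
5│· · ♙ · · · · ♟│5
4│· · · · · · ♞ ♙│4
3│· · · · · · ♙ ·│3
2│♙ ♙ · ♙ ♙ ♙ ♗ ·│2
1│♖ ♘ ♗ ♕ ♔ · ♘ ♖│1
  ─────────────────
  a b c d e f g h


b1, g1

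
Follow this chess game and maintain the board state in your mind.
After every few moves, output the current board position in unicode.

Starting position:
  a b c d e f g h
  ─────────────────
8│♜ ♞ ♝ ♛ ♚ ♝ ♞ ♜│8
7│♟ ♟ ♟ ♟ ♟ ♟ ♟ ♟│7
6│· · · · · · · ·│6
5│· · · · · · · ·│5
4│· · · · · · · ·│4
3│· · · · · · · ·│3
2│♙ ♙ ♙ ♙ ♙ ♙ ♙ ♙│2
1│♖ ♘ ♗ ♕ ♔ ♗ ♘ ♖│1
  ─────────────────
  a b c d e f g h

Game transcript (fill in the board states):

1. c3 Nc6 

  a b c d e f g h
  ─────────────────
8│♜ · ♝ ♛ ♚ ♝ ♞ ♜│8
7│♟ ♟ ♟ ♟ ♟ ♟ ♟ ♟│7
6│· · ♞ · · · · ·│6
5│· · · · · · · ·│5
4│· · · · · · · ·│4
3│· · ♙ · · · · ·│3
2│♙ ♙ · ♙ ♙ ♙ ♙ ♙│2
1│♖ ♘ ♗ ♕ ♔ ♗ ♘ ♖│1
  ─────────────────
  a b c d e f g h

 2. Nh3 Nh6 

  a b c d e f g h
  ─────────────────
8│♜ · ♝ ♛ ♚ ♝ · ♜│8
7│♟ ♟ ♟ ♟ ♟ ♟ ♟ ♟│7
6│· · ♞ · · · · ♞│6
5│· · · · · · · ·│5
4│· · · · · · · ·│4
3│· · ♙ · · · · ♘│3
2│♙ ♙ · ♙ ♙ ♙ ♙ ♙│2
1│♖ ♘ ♗ ♕ ♔ ♗ · ♖│1
  ─────────────────
  a b c d e f g h

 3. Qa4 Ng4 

  a b c d e f g h
  ─────────────────
8│♜ · ♝ ♛ ♚ ♝ · ♜│8
7│♟ ♟ ♟ ♟ ♟ ♟ ♟ ♟│7
6│· · ♞ · · · · ·│6
5│· · · · · · · ·│5
4│♕ · · · · · ♞ ·│4
3│· · ♙ · · · · ♘│3
2│♙ ♙ · ♙ ♙ ♙ ♙ ♙│2
1│♖ ♘ ♗ · ♔ ♗ · ♖│1
  ─────────────────
  a b c d e f g h

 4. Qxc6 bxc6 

  a b c d e f g h
  ─────────────────
8│♜ · ♝ ♛ ♚ ♝ · ♜│8
7│♟ · ♟ ♟ ♟ ♟ ♟ ♟│7
6│· · ♟ · · · · ·│6
5│· · · · · · · ·│5
4│· · · · · · ♞ ·│4
3│· · ♙ · · · · ♘│3
2│♙ ♙ · ♙ ♙ ♙ ♙ ♙│2
1│♖ ♘ ♗ · ♔ ♗ · ♖│1
  ─────────────────
  a b c d e f g h

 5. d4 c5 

  a b c d e f g h
  ─────────────────
8│♜ · ♝ ♛ ♚ ♝ · ♜│8
7│♟ · ♟ ♟ ♟ ♟ ♟ ♟│7
6│· · · · · · · ·│6
5│· · ♟ · · · · ·│5
4│· · · ♙ · · ♞ ·│4
3│· · ♙ · · · · ♘│3
2│♙ ♙ · · ♙ ♙ ♙ ♙│2
1│♖ ♘ ♗ · ♔ ♗ · ♖│1
  ─────────────────
  a b c d e f g h



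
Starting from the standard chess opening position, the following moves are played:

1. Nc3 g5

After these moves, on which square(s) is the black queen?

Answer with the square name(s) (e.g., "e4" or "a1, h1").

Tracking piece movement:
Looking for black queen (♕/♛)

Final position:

  a b c d e f g h
  ─────────────────
8│♜ ♞ ♝ ♛ ♚ ♝ ♞ ♜│8
7│♟ ♟ ♟ ♟ ♟ ♟ · ♟│7
6│· · · · · · · ·│6
5│· · · · · · ♟ ·│5
4│· · · · · · · ·│4
3│· · ♘ · · · · ·│3
2│♙ ♙ ♙ ♙ ♙ ♙ ♙ ♙│2
1│♖ · ♗ ♕ ♔ ♗ ♘ ♖│1
  ─────────────────
  a b c d e f g h


d8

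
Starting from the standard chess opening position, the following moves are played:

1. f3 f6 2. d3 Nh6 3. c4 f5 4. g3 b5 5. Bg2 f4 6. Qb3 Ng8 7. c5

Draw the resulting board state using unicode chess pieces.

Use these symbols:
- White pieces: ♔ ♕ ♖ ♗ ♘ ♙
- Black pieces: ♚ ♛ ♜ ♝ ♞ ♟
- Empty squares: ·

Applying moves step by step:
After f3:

♜ ♞ ♝ ♛ ♚ ♝ ♞ ♜
♟ ♟ ♟ ♟ ♟ ♟ ♟ ♟
· · · · · · · ·
· · · · · · · ·
· · · · · · · ·
· · · · · ♙ · ·
♙ ♙ ♙ ♙ ♙ · ♙ ♙
♖ ♘ ♗ ♕ ♔ ♗ ♘ ♖


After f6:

♜ ♞ ♝ ♛ ♚ ♝ ♞ ♜
♟ ♟ ♟ ♟ ♟ · ♟ ♟
· · · · · ♟ · ·
· · · · · · · ·
· · · · · · · ·
· · · · · ♙ · ·
♙ ♙ ♙ ♙ ♙ · ♙ ♙
♖ ♘ ♗ ♕ ♔ ♗ ♘ ♖


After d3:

♜ ♞ ♝ ♛ ♚ ♝ ♞ ♜
♟ ♟ ♟ ♟ ♟ · ♟ ♟
· · · · · ♟ · ·
· · · · · · · ·
· · · · · · · ·
· · · ♙ · ♙ · ·
♙ ♙ ♙ · ♙ · ♙ ♙
♖ ♘ ♗ ♕ ♔ ♗ ♘ ♖


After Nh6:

♜ ♞ ♝ ♛ ♚ ♝ · ♜
♟ ♟ ♟ ♟ ♟ · ♟ ♟
· · · · · ♟ · ♞
· · · · · · · ·
· · · · · · · ·
· · · ♙ · ♙ · ·
♙ ♙ ♙ · ♙ · ♙ ♙
♖ ♘ ♗ ♕ ♔ ♗ ♘ ♖


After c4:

♜ ♞ ♝ ♛ ♚ ♝ · ♜
♟ ♟ ♟ ♟ ♟ · ♟ ♟
· · · · · ♟ · ♞
· · · · · · · ·
· · ♙ · · · · ·
· · · ♙ · ♙ · ·
♙ ♙ · · ♙ · ♙ ♙
♖ ♘ ♗ ♕ ♔ ♗ ♘ ♖


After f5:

♜ ♞ ♝ ♛ ♚ ♝ · ♜
♟ ♟ ♟ ♟ ♟ · ♟ ♟
· · · · · · · ♞
· · · · · ♟ · ·
· · ♙ · · · · ·
· · · ♙ · ♙ · ·
♙ ♙ · · ♙ · ♙ ♙
♖ ♘ ♗ ♕ ♔ ♗ ♘ ♖


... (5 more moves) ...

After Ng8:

♜ ♞ ♝ ♛ ♚ ♝ ♞ ♜
♟ · ♟ ♟ ♟ · ♟ ♟
· · · · · · · ·
· ♟ · · · · · ·
· · ♙ · · ♟ · ·
· ♕ · ♙ · ♙ ♙ ·
♙ ♙ · · ♙ · ♗ ♙
♖ ♘ ♗ · ♔ · ♘ ♖


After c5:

♜ ♞ ♝ ♛ ♚ ♝ ♞ ♜
♟ · ♟ ♟ ♟ · ♟ ♟
· · · · · · · ·
· ♟ ♙ · · · · ·
· · · · · ♟ · ·
· ♕ · ♙ · ♙ ♙ ·
♙ ♙ · · ♙ · ♗ ♙
♖ ♘ ♗ · ♔ · ♘ ♖



  a b c d e f g h
  ─────────────────
8│♜ ♞ ♝ ♛ ♚ ♝ ♞ ♜│8
7│♟ · ♟ ♟ ♟ · ♟ ♟│7
6│· · · · · · · ·│6
5│· ♟ ♙ · · · · ·│5
4│· · · · · ♟ · ·│4
3│· ♕ · ♙ · ♙ ♙ ·│3
2│♙ ♙ · · ♙ · ♗ ♙│2
1│♖ ♘ ♗ · ♔ · ♘ ♖│1
  ─────────────────
  a b c d e f g h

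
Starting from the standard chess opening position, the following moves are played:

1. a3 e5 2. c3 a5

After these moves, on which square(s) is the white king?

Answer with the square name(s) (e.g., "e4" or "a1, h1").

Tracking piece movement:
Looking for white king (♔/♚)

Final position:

  a b c d e f g h
  ─────────────────
8│♜ ♞ ♝ ♛ ♚ ♝ ♞ ♜│8
7│· ♟ ♟ ♟ · ♟ ♟ ♟│7
6│· · · · · · · ·│6
5│♟ · · · ♟ · · ·│5
4│· · · · · · · ·│4
3│♙ · ♙ · · · · ·│3
2│· ♙ · ♙ ♙ ♙ ♙ ♙│2
1│♖ ♘ ♗ ♕ ♔ ♗ ♘ ♖│1
  ─────────────────
  a b c d e f g h


e1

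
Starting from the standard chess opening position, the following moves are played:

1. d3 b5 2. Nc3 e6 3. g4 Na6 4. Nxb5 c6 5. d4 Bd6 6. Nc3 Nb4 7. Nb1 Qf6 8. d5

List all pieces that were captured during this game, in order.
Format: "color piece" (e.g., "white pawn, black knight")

Tracking captures:
  Nxb5: captured black pawn

black pawn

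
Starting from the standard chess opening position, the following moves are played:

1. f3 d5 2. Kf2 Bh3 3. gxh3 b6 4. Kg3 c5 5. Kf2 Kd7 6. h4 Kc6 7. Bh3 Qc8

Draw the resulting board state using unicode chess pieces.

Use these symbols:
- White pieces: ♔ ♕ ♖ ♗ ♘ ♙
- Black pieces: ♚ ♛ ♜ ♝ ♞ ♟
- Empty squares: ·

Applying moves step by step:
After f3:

♜ ♞ ♝ ♛ ♚ ♝ ♞ ♜
♟ ♟ ♟ ♟ ♟ ♟ ♟ ♟
· · · · · · · ·
· · · · · · · ·
· · · · · · · ·
· · · · · ♙ · ·
♙ ♙ ♙ ♙ ♙ · ♙ ♙
♖ ♘ ♗ ♕ ♔ ♗ ♘ ♖


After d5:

♜ ♞ ♝ ♛ ♚ ♝ ♞ ♜
♟ ♟ ♟ · ♟ ♟ ♟ ♟
· · · · · · · ·
· · · ♟ · · · ·
· · · · · · · ·
· · · · · ♙ · ·
♙ ♙ ♙ ♙ ♙ · ♙ ♙
♖ ♘ ♗ ♕ ♔ ♗ ♘ ♖


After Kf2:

♜ ♞ ♝ ♛ ♚ ♝ ♞ ♜
♟ ♟ ♟ · ♟ ♟ ♟ ♟
· · · · · · · ·
· · · ♟ · · · ·
· · · · · · · ·
· · · · · ♙ · ·
♙ ♙ ♙ ♙ ♙ ♔ ♙ ♙
♖ ♘ ♗ ♕ · ♗ ♘ ♖


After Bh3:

♜ ♞ · ♛ ♚ ♝ ♞ ♜
♟ ♟ ♟ · ♟ ♟ ♟ ♟
· · · · · · · ·
· · · ♟ · · · ·
· · · · · · · ·
· · · · · ♙ · ♝
♙ ♙ ♙ ♙ ♙ ♔ ♙ ♙
♖ ♘ ♗ ♕ · ♗ ♘ ♖


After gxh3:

♜ ♞ · ♛ ♚ ♝ ♞ ♜
♟ ♟ ♟ · ♟ ♟ ♟ ♟
· · · · · · · ·
· · · ♟ · · · ·
· · · · · · · ·
· · · · · ♙ · ♙
♙ ♙ ♙ ♙ ♙ ♔ · ♙
♖ ♘ ♗ ♕ · ♗ ♘ ♖


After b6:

♜ ♞ · ♛ ♚ ♝ ♞ ♜
♟ · ♟ · ♟ ♟ ♟ ♟
· ♟ · · · · · ·
· · · ♟ · · · ·
· · · · · · · ·
· · · · · ♙ · ♙
♙ ♙ ♙ ♙ ♙ ♔ · ♙
♖ ♘ ♗ ♕ · ♗ ♘ ♖


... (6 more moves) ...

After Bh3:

♜ ♞ · ♛ · ♝ ♞ ♜
♟ · · · ♟ ♟ ♟ ♟
· ♟ ♚ · · · · ·
· · ♟ ♟ · · · ·
· · · · · · · ♙
· · · · · ♙ · ♗
♙ ♙ ♙ ♙ ♙ ♔ · ♙
♖ ♘ ♗ ♕ · · ♘ ♖


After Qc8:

♜ ♞ ♛ · · ♝ ♞ ♜
♟ · · · ♟ ♟ ♟ ♟
· ♟ ♚ · · · · ·
· · ♟ ♟ · · · ·
· · · · · · · ♙
· · · · · ♙ · ♗
♙ ♙ ♙ ♙ ♙ ♔ · ♙
♖ ♘ ♗ ♕ · · ♘ ♖



  a b c d e f g h
  ─────────────────
8│♜ ♞ ♛ · · ♝ ♞ ♜│8
7│♟ · · · ♟ ♟ ♟ ♟│7
6│· ♟ ♚ · · · · ·│6
5│· · ♟ ♟ · · · ·│5
4│· · · · · · · ♙│4
3│· · · · · ♙ · ♗│3
2│♙ ♙ ♙ ♙ ♙ ♔ · ♙│2
1│♖ ♘ ♗ ♕ · · ♘ ♖│1
  ─────────────────
  a b c d e f g h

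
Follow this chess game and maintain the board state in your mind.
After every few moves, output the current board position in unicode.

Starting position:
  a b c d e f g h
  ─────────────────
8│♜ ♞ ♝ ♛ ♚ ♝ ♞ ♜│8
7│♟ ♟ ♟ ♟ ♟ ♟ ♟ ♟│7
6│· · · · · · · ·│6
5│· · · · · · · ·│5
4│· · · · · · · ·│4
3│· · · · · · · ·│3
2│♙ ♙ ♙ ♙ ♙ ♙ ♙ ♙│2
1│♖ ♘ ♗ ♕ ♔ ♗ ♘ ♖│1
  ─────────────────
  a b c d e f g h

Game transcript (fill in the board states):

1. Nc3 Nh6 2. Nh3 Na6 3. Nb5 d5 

  a b c d e f g h
  ─────────────────
8│♜ · ♝ ♛ ♚ ♝ · ♜│8
7│♟ ♟ ♟ · ♟ ♟ ♟ ♟│7
6│♞ · · · · · · ♞│6
5│· ♘ · ♟ · · · ·│5
4│· · · · · · · ·│4
3│· · · · · · · ♘│3
2│♙ ♙ ♙ ♙ ♙ ♙ ♙ ♙│2
1│♖ · ♗ ♕ ♔ ♗ · ♖│1
  ─────────────────
  a b c d e f g h

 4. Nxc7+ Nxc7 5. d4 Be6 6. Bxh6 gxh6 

  a b c d e f g h
  ─────────────────
8│♜ · · ♛ ♚ ♝ · ♜│8
7│♟ ♟ ♞ · ♟ ♟ · ♟│7
6│· · · · ♝ · · ♟│6
5│· · · ♟ · · · ·│5
4│· · · ♙ · · · ·│4
3│· · · · · · · ♘│3
2│♙ ♙ ♙ · ♙ ♙ ♙ ♙│2
1│♖ · · ♕ ♔ ♗ · ♖│1
  ─────────────────
  a b c d e f g h

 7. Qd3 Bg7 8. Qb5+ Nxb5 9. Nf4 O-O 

  a b c d e f g h
  ─────────────────
8│♜ · · ♛ · ♜ ♚ ·│8
7│♟ ♟ · · ♟ ♟ ♝ ♟│7
6│· · · · ♝ · · ♟│6
5│· ♞ · ♟ · · · ·│5
4│· · · ♙ · ♘ · ·│4
3│· · · · · · · ·│3
2│♙ ♙ ♙ · ♙ ♙ ♙ ♙│2
1│♖ · · · ♔ ♗ · ♖│1
  ─────────────────
  a b c d e f g h

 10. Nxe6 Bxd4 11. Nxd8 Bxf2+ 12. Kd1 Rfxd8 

  a b c d e f g h
  ─────────────────
8│♜ · · ♜ · · ♚ ·│8
7│♟ ♟ · · ♟ ♟ · ♟│7
6│· · · · · · · ♟│6
5│· ♞ · ♟ · · · ·│5
4│· · · · · · · ·│4
3│· · · · · · · ·│3
2│♙ ♙ ♙ · ♙ ♝ ♙ ♙│2
1│♖ · · ♔ · ♗ · ♖│1
  ─────────────────
  a b c d e f g h

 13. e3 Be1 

  a b c d e f g h
  ─────────────────
8│♜ · · ♜ · · ♚ ·│8
7│♟ ♟ · · ♟ ♟ · ♟│7
6│· · · · · · · ♟│6
5│· ♞ · ♟ · · · ·│5
4│· · · · · · · ·│4
3│· · · · ♙ · · ·│3
2│♙ ♙ ♙ · · · ♙ ♙│2
1│♖ · · ♔ ♝ ♗ · ♖│1
  ─────────────────
  a b c d e f g h


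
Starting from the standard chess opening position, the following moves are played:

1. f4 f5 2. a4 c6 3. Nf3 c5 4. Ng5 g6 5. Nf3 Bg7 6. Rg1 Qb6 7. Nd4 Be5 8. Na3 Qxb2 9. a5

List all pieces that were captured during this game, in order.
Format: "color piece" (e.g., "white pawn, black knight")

Tracking captures:
  Qxb2: captured white pawn

white pawn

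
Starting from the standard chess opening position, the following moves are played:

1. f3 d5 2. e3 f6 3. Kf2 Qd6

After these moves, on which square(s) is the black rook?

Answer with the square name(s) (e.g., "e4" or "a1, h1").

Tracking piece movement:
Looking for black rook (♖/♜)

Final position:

  a b c d e f g h
  ─────────────────
8│♜ ♞ ♝ · ♚ ♝ ♞ ♜│8
7│♟ ♟ ♟ · ♟ · ♟ ♟│7
6│· · · ♛ · ♟ · ·│6
5│· · · ♟ · · · ·│5
4│· · · · · · · ·│4
3│· · · · ♙ ♙ · ·│3
2│♙ ♙ ♙ ♙ · ♔ ♙ ♙│2
1│♖ ♘ ♗ ♕ · ♗ ♘ ♖│1
  ─────────────────
  a b c d e f g h


a8, h8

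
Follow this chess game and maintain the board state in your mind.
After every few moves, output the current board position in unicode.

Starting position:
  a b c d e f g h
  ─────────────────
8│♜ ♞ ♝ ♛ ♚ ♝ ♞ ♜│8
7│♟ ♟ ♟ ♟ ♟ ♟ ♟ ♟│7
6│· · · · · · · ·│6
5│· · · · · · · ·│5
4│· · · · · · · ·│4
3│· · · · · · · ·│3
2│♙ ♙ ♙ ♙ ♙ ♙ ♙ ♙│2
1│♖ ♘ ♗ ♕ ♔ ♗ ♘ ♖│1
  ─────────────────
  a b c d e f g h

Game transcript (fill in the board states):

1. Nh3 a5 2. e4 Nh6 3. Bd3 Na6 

  a b c d e f g h
  ─────────────────
8│♜ · ♝ ♛ ♚ ♝ · ♜│8
7│· ♟ ♟ ♟ ♟ ♟ ♟ ♟│7
6│♞ · · · · · · ♞│6
5│♟ · · · · · · ·│5
4│· · · · ♙ · · ·│4
3│· · · ♗ · · · ♘│3
2│♙ ♙ ♙ ♙ · ♙ ♙ ♙│2
1│♖ ♘ ♗ ♕ ♔ · · ♖│1
  ─────────────────
  a b c d e f g h

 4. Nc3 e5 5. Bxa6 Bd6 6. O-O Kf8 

  a b c d e f g h
  ─────────────────
8│♜ · ♝ ♛ · ♚ · ♜│8
7│· ♟ ♟ ♟ · ♟ ♟ ♟│7
6│♗ · · ♝ · · · ♞│6
5│♟ · · · ♟ · · ·│5
4│· · · · ♙ · · ·│4
3│· · ♘ · · · · ♘│3
2│♙ ♙ ♙ ♙ · ♙ ♙ ♙│2
1│♖ · ♗ ♕ · ♖ ♔ ·│1
  ─────────────────
  a b c d e f g h

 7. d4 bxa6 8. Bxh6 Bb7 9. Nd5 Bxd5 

  a b c d e f g h
  ─────────────────
8│♜ · · ♛ · ♚ · ♜│8
7│· · ♟ ♟ · ♟ ♟ ♟│7
6│♟ · · ♝ · · · ♗│6
5│♟ · · ♝ ♟ · · ·│5
4│· · · ♙ ♙ · · ·│4
3│· · · · · · · ♘│3
2│♙ ♙ ♙ · · ♙ ♙ ♙│2
1│♖ · · ♕ · ♖ ♔ ·│1
  ─────────────────
  a b c d e f g h

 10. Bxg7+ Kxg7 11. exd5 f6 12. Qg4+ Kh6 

  a b c d e f g h
  ─────────────────
8│♜ · · ♛ · · · ♜│8
7│· · ♟ ♟ · · · ♟│7
6│♟ · · ♝ · ♟ · ♚│6
5│♟ · · ♙ ♟ · · ·│5
4│· · · ♙ · · ♕ ·│4
3│· · · · · · · ♘│3
2│♙ ♙ ♙ · · ♙ ♙ ♙│2
1│♖ · · · · ♖ ♔ ·│1
  ─────────────────
  a b c d e f g h

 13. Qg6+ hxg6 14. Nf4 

  a b c d e f g h
  ─────────────────
8│♜ · · ♛ · · · ♜│8
7│· · ♟ ♟ · · · ·│7
6│♟ · · ♝ · ♟ ♟ ♚│6
5│♟ · · ♙ ♟ · · ·│5
4│· · · ♙ · ♘ · ·│4
3│· · · · · · · ·│3
2│♙ ♙ ♙ · · ♙ ♙ ♙│2
1│♖ · · · · ♖ ♔ ·│1
  ─────────────────
  a b c d e f g h


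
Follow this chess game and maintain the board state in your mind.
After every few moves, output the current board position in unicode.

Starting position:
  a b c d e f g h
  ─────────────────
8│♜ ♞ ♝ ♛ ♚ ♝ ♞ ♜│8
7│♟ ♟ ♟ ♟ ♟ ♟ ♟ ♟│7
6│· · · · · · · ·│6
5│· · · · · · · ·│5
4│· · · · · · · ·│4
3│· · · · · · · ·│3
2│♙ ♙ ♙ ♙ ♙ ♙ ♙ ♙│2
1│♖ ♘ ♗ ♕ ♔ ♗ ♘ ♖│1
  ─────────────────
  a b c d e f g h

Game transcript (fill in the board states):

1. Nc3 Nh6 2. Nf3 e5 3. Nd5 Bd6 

  a b c d e f g h
  ─────────────────
8│♜ ♞ ♝ ♛ ♚ · · ♜│8
7│♟ ♟ ♟ ♟ · ♟ ♟ ♟│7
6│· · · ♝ · · · ♞│6
5│· · · ♘ ♟ · · ·│5
4│· · · · · · · ·│4
3│· · · · · ♘ · ·│3
2│♙ ♙ ♙ ♙ ♙ ♙ ♙ ♙│2
1│♖ · ♗ ♕ ♔ ♗ · ♖│1
  ─────────────────
  a b c d e f g h

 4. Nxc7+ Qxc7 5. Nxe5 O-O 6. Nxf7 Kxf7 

  a b c d e f g h
  ─────────────────
8│♜ ♞ ♝ · · ♜ · ·│8
7│♟ ♟ ♛ ♟ · ♚ ♟ ♟│7
6│· · · ♝ · · · ♞│6
5│· · · · · · · ·│5
4│· · · · · · · ·│4
3│· · · · · · · ·│3
2│♙ ♙ ♙ ♙ ♙ ♙ ♙ ♙│2
1│♖ · ♗ ♕ ♔ ♗ · ♖│1
  ─────────────────
  a b c d e f g h

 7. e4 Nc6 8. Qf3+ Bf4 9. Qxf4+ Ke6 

  a b c d e f g h
  ─────────────────
8│♜ · ♝ · · ♜ · ·│8
7│♟ ♟ ♛ ♟ · · ♟ ♟│7
6│· · ♞ · ♚ · · ♞│6
5│· · · · · · · ·│5
4│· · · · ♙ ♕ · ·│4
3│· · · · · · · ·│3
2│♙ ♙ ♙ ♙ · ♙ ♙ ♙│2
1│♖ · ♗ · ♔ ♗ · ♖│1
  ─────────────────
  a b c d e f g h

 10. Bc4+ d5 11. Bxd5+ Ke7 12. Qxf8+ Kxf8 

  a b c d e f g h
  ─────────────────
8│♜ · ♝ · · ♚ · ·│8
7│♟ ♟ ♛ · · · ♟ ♟│7
6│· · ♞ · · · · ♞│6
5│· · · ♗ · · · ·│5
4│· · · · ♙ · · ·│4
3│· · · · · · · ·│3
2│♙ ♙ ♙ ♙ · ♙ ♙ ♙│2
1│♖ · ♗ · ♔ · · ♖│1
  ─────────────────
  a b c d e f g h

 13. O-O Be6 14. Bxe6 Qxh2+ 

  a b c d e f g h
  ─────────────────
8│♜ · · · · ♚ · ·│8
7│♟ ♟ · · · · ♟ ♟│7
6│· · ♞ · ♗ · · ♞│6
5│· · · · · · · ·│5
4│· · · · ♙ · · ·│4
3│· · · · · · · ·│3
2│♙ ♙ ♙ ♙ · ♙ ♙ ♛│2
1│♖ · ♗ · · ♖ ♔ ·│1
  ─────────────────
  a b c d e f g h


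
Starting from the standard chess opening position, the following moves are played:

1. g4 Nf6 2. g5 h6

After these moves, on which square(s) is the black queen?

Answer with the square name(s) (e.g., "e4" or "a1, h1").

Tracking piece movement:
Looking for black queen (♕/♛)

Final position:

  a b c d e f g h
  ─────────────────
8│♜ ♞ ♝ ♛ ♚ ♝ · ♜│8
7│♟ ♟ ♟ ♟ ♟ ♟ ♟ ·│7
6│· · · · · ♞ · ♟│6
5│· · · · · · ♙ ·│5
4│· · · · · · · ·│4
3│· · · · · · · ·│3
2│♙ ♙ ♙ ♙ ♙ ♙ · ♙│2
1│♖ ♘ ♗ ♕ ♔ ♗ ♘ ♖│1
  ─────────────────
  a b c d e f g h


d8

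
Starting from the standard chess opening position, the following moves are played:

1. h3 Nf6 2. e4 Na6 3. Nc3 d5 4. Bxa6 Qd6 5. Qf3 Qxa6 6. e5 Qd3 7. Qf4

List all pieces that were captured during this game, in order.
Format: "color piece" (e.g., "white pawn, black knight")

Tracking captures:
  Bxa6: captured black knight
  Qxa6: captured white bishop

black knight, white bishop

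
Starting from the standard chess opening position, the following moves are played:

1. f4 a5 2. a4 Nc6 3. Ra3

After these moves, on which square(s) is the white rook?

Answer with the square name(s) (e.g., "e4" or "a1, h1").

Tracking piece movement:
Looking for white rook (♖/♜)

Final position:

  a b c d e f g h
  ─────────────────
8│♜ · ♝ ♛ ♚ ♝ ♞ ♜│8
7│· ♟ ♟ ♟ ♟ ♟ ♟ ♟│7
6│· · ♞ · · · · ·│6
5│♟ · · · · · · ·│5
4│♙ · · · · ♙ · ·│4
3│♖ · · · · · · ·│3
2│· ♙ ♙ ♙ ♙ · ♙ ♙│2
1│· ♘ ♗ ♕ ♔ ♗ ♘ ♖│1
  ─────────────────
  a b c d e f g h


a3, h1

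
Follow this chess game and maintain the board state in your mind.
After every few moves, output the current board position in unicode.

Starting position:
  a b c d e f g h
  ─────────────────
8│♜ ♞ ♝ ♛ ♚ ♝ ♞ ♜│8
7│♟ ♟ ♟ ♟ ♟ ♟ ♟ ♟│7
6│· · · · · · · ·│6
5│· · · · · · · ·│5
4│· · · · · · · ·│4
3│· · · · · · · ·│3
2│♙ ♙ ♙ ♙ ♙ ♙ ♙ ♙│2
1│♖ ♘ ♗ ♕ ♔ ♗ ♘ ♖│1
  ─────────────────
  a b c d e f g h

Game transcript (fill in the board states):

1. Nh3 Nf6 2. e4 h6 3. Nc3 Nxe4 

  a b c d e f g h
  ─────────────────
8│♜ ♞ ♝ ♛ ♚ ♝ · ♜│8
7│♟ ♟ ♟ ♟ ♟ ♟ ♟ ·│7
6│· · · · · · · ♟│6
5│· · · · · · · ·│5
4│· · · · ♞ · · ·│4
3│· · ♘ · · · · ♘│3
2│♙ ♙ ♙ ♙ · ♙ ♙ ♙│2
1│♖ · ♗ ♕ ♔ ♗ · ♖│1
  ─────────────────
  a b c d e f g h

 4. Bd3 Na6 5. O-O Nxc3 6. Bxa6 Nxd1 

  a b c d e f g h
  ─────────────────
8│♜ · ♝ ♛ ♚ ♝ · ♜│8
7│♟ ♟ ♟ ♟ ♟ ♟ ♟ ·│7
6│♗ · · · · · · ♟│6
5│· · · · · · · ·│5
4│· · · · · · · ·│4
3│· · · · · · · ♘│3
2│♙ ♙ ♙ ♙ · ♙ ♙ ♙│2
1│♖ · ♗ ♞ · ♖ ♔ ·│1
  ─────────────────
  a b c d e f g h

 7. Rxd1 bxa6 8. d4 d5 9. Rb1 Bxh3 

  a b c d e f g h
  ─────────────────
8│♜ · · ♛ ♚ ♝ · ♜│8
7│♟ · ♟ · ♟ ♟ ♟ ·│7
6│♟ · · · · · · ♟│6
5│· · · ♟ · · · ·│5
4│· · · ♙ · · · ·│4
3│· · · · · · · ♝│3
2│♙ ♙ ♙ · · ♙ ♙ ♙│2
1│· ♖ ♗ ♖ · · ♔ ·│1
  ─────────────────
  a b c d e f g h

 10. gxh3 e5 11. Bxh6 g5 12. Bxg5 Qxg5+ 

  a b c d e f g h
  ─────────────────
8│♜ · · · ♚ ♝ · ♜│8
7│♟ · ♟ · · ♟ · ·│7
6│♟ · · · · · · ·│6
5│· · · ♟ ♟ · ♛ ·│5
4│· · · ♙ · · · ·│4
3│· · · · · · · ♙│3
2│♙ ♙ ♙ · · ♙ · ♙│2
1│· ♖ · ♖ · · ♔ ·│1
  ─────────────────
  a b c d e f g h

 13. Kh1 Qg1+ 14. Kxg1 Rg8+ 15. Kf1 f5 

  a b c d e f g h
  ─────────────────
8│♜ · · · ♚ ♝ ♜ ·│8
7│♟ · ♟ · · · · ·│7
6│♟ · · · · · · ·│6
5│· · · ♟ ♟ ♟ · ·│5
4│· · · ♙ · · · ·│4
3│· · · · · · · ♙│3
2│♙ ♙ ♙ · · ♙ · ♙│2
1│· ♖ · ♖ · ♔ · ·│1
  ─────────────────
  a b c d e f g h

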